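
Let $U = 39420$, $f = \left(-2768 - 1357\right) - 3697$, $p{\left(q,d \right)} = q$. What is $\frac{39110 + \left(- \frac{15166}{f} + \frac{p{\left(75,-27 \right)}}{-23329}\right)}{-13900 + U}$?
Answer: $\frac{892140505143}{582109407220} \approx 1.5326$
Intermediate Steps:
$f = -7822$ ($f = -4125 - 3697 = -7822$)
$\frac{39110 + \left(- \frac{15166}{f} + \frac{p{\left(75,-27 \right)}}{-23329}\right)}{-13900 + U} = \frac{39110 + \left(- \frac{15166}{-7822} + \frac{75}{-23329}\right)}{-13900 + 39420} = \frac{39110 + \left(\left(-15166\right) \left(- \frac{1}{7822}\right) + 75 \left(- \frac{1}{23329}\right)\right)}{25520} = \left(39110 + \left(\frac{7583}{3911} - \frac{75}{23329}\right)\right) \frac{1}{25520} = \left(39110 + \frac{176610482}{91239719}\right) \frac{1}{25520} = \frac{3568562020572}{91239719} \cdot \frac{1}{25520} = \frac{892140505143}{582109407220}$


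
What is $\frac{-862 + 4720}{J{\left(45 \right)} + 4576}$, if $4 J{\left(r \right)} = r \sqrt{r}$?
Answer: $\frac{282467328}{334945291} - \frac{2083320 \sqrt{5}}{334945291} \approx 0.82942$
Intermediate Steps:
$J{\left(r \right)} = \frac{r^{\frac{3}{2}}}{4}$ ($J{\left(r \right)} = \frac{r \sqrt{r}}{4} = \frac{r^{\frac{3}{2}}}{4}$)
$\frac{-862 + 4720}{J{\left(45 \right)} + 4576} = \frac{-862 + 4720}{\frac{45^{\frac{3}{2}}}{4} + 4576} = \frac{3858}{\frac{135 \sqrt{5}}{4} + 4576} = \frac{3858}{4576 + \frac{135 \sqrt{5}}{4}}$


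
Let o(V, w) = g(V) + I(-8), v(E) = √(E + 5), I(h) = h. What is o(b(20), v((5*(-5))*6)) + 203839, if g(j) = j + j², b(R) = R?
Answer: 204251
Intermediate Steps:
v(E) = √(5 + E)
o(V, w) = -8 + V*(1 + V) (o(V, w) = V*(1 + V) - 8 = -8 + V*(1 + V))
o(b(20), v((5*(-5))*6)) + 203839 = (-8 + 20*(1 + 20)) + 203839 = (-8 + 20*21) + 203839 = (-8 + 420) + 203839 = 412 + 203839 = 204251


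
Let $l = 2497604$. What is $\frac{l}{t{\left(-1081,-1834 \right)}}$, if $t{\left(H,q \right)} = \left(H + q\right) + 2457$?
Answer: $- \frac{1248802}{229} \approx -5453.3$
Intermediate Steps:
$t{\left(H,q \right)} = 2457 + H + q$
$\frac{l}{t{\left(-1081,-1834 \right)}} = \frac{2497604}{2457 - 1081 - 1834} = \frac{2497604}{-458} = 2497604 \left(- \frac{1}{458}\right) = - \frac{1248802}{229}$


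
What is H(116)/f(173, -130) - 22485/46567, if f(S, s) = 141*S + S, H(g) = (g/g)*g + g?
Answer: -270781483/571982461 ≈ -0.47341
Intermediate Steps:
H(g) = 2*g (H(g) = 1*g + g = g + g = 2*g)
f(S, s) = 142*S
H(116)/f(173, -130) - 22485/46567 = (2*116)/((142*173)) - 22485/46567 = 232/24566 - 22485*1/46567 = 232*(1/24566) - 22485/46567 = 116/12283 - 22485/46567 = -270781483/571982461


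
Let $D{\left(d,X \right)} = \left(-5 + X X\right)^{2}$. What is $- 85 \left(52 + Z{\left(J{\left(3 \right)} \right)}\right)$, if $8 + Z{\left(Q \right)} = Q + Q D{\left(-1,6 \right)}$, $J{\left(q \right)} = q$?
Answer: $-249050$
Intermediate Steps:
$D{\left(d,X \right)} = \left(-5 + X^{2}\right)^{2}$
$Z{\left(Q \right)} = -8 + 962 Q$ ($Z{\left(Q \right)} = -8 + \left(Q + Q \left(-5 + 6^{2}\right)^{2}\right) = -8 + \left(Q + Q \left(-5 + 36\right)^{2}\right) = -8 + \left(Q + Q 31^{2}\right) = -8 + \left(Q + Q 961\right) = -8 + \left(Q + 961 Q\right) = -8 + 962 Q$)
$- 85 \left(52 + Z{\left(J{\left(3 \right)} \right)}\right) = - 85 \left(52 + \left(-8 + 962 \cdot 3\right)\right) = - 85 \left(52 + \left(-8 + 2886\right)\right) = - 85 \left(52 + 2878\right) = \left(-85\right) 2930 = -249050$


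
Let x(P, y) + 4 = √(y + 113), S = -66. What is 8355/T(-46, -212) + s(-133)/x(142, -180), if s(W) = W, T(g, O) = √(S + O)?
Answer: 532/83 - 8355*I*√278/278 + 133*I*√67/83 ≈ 6.4096 - 487.98*I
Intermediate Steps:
T(g, O) = √(-66 + O)
x(P, y) = -4 + √(113 + y) (x(P, y) = -4 + √(y + 113) = -4 + √(113 + y))
8355/T(-46, -212) + s(-133)/x(142, -180) = 8355/(√(-66 - 212)) - 133/(-4 + √(113 - 180)) = 8355/(√(-278)) - 133/(-4 + √(-67)) = 8355/((I*√278)) - 133/(-4 + I*√67) = 8355*(-I*√278/278) - 133/(-4 + I*√67) = -8355*I*√278/278 - 133/(-4 + I*√67) = -133/(-4 + I*√67) - 8355*I*√278/278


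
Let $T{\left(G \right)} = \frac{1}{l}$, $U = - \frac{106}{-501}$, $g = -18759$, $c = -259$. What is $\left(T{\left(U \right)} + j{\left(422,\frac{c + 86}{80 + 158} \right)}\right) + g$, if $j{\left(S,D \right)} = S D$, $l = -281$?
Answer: $- \frac{637539663}{33439} \approx -19066.0$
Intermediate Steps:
$U = \frac{106}{501}$ ($U = \left(-106\right) \left(- \frac{1}{501}\right) = \frac{106}{501} \approx 0.21158$)
$T{\left(G \right)} = - \frac{1}{281}$ ($T{\left(G \right)} = \frac{1}{-281} = - \frac{1}{281}$)
$j{\left(S,D \right)} = D S$
$\left(T{\left(U \right)} + j{\left(422,\frac{c + 86}{80 + 158} \right)}\right) + g = \left(- \frac{1}{281} + \frac{-259 + 86}{80 + 158} \cdot 422\right) - 18759 = \left(- \frac{1}{281} + - \frac{173}{238} \cdot 422\right) - 18759 = \left(- \frac{1}{281} + \left(-173\right) \frac{1}{238} \cdot 422\right) - 18759 = \left(- \frac{1}{281} - \frac{36503}{119}\right) - 18759 = - \frac{10257462}{33439} - 18759 = - \frac{637539663}{33439}$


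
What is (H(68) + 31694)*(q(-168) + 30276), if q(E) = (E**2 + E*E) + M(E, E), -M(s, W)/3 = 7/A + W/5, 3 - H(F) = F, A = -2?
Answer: 27465137037/10 ≈ 2.7465e+9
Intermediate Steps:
H(F) = 3 - F
M(s, W) = 21/2 - 3*W/5 (M(s, W) = -3*(7/(-2) + W/5) = -3*(7*(-1/2) + W*(1/5)) = -3*(-7/2 + W/5) = 21/2 - 3*W/5)
q(E) = 21/2 + 2*E**2 - 3*E/5 (q(E) = (E**2 + E*E) + (21/2 - 3*E/5) = (E**2 + E**2) + (21/2 - 3*E/5) = 2*E**2 + (21/2 - 3*E/5) = 21/2 + 2*E**2 - 3*E/5)
(H(68) + 31694)*(q(-168) + 30276) = ((3 - 1*68) + 31694)*((21/2 + 2*(-168)**2 - 3/5*(-168)) + 30276) = ((3 - 68) + 31694)*((21/2 + 2*28224 + 504/5) + 30276) = (-65 + 31694)*((21/2 + 56448 + 504/5) + 30276) = 31629*(565593/10 + 30276) = 31629*(868353/10) = 27465137037/10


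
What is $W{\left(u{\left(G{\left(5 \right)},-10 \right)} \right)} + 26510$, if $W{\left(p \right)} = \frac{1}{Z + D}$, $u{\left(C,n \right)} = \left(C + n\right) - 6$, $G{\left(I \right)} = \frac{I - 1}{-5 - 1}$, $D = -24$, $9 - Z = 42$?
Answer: $\frac{1511069}{57} \approx 26510.0$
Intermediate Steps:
$Z = -33$ ($Z = 9 - 42 = -33$)
$G{\left(I \right)} = \frac{1}{6} - \frac{I}{6}$ ($G{\left(I \right)} = \frac{-1 + I}{-6} = \left(-1 + I\right) \left(- \frac{1}{6}\right) = \frac{1}{6} - \frac{I}{6}$)
$u{\left(C,n \right)} = -6 + C + n$
$W{\left(p \right)} = - \frac{1}{57}$ ($W{\left(p \right)} = \frac{1}{-33 - 24} = \frac{1}{-57} = - \frac{1}{57}$)
$W{\left(u{\left(G{\left(5 \right)},-10 \right)} \right)} + 26510 = - \frac{1}{57} + 26510 = \frac{1511069}{57}$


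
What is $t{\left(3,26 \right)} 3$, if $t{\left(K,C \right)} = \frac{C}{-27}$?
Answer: $- \frac{26}{9} \approx -2.8889$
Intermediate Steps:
$t{\left(K,C \right)} = - \frac{C}{27}$ ($t{\left(K,C \right)} = C \left(- \frac{1}{27}\right) = - \frac{C}{27}$)
$t{\left(3,26 \right)} 3 = \left(- \frac{1}{27}\right) 26 \cdot 3 = \left(- \frac{26}{27}\right) 3 = - \frac{26}{9}$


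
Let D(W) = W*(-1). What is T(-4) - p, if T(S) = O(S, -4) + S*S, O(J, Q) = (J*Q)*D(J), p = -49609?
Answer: 49689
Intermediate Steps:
D(W) = -W
O(J, Q) = -Q*J² (O(J, Q) = (J*Q)*(-J) = -Q*J²)
T(S) = 5*S² (T(S) = -1*(-4)*S² + S*S = 4*S² + S² = 5*S²)
T(-4) - p = 5*(-4)² - 1*(-49609) = 5*16 + 49609 = 80 + 49609 = 49689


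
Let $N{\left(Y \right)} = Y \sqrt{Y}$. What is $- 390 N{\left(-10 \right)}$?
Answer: $3900 i \sqrt{10} \approx 12333.0 i$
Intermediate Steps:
$N{\left(Y \right)} = Y^{\frac{3}{2}}$
$- 390 N{\left(-10 \right)} = - 390 \left(-10\right)^{\frac{3}{2}} = - 390 \left(- 10 i \sqrt{10}\right) = 3900 i \sqrt{10}$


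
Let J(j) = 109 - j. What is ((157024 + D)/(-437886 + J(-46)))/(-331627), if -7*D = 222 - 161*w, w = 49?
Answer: 1106835/1016143928359 ≈ 1.0893e-6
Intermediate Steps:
D = 7667/7 (D = -(222 - 161*49)/7 = -(222 - 7889)/7 = -1/7*(-7667) = 7667/7 ≈ 1095.3)
((157024 + D)/(-437886 + J(-46)))/(-331627) = ((157024 + 7667/7)/(-437886 + (109 - 1*(-46))))/(-331627) = (1106835/(7*(-437886 + (109 + 46))))*(-1/331627) = (1106835/(7*(-437886 + 155)))*(-1/331627) = ((1106835/7)/(-437731))*(-1/331627) = ((1106835/7)*(-1/437731))*(-1/331627) = -1106835/3064117*(-1/331627) = 1106835/1016143928359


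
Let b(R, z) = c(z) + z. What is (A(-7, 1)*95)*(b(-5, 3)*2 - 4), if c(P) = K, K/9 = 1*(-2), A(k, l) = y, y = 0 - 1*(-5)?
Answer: -16150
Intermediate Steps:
y = 5 (y = 0 + 5 = 5)
A(k, l) = 5
K = -18 (K = 9*(1*(-2)) = 9*(-2) = -18)
c(P) = -18
b(R, z) = -18 + z
(A(-7, 1)*95)*(b(-5, 3)*2 - 4) = (5*95)*((-18 + 3)*2 - 4) = 475*(-15*2 - 4) = 475*(-30 - 4) = 475*(-34) = -16150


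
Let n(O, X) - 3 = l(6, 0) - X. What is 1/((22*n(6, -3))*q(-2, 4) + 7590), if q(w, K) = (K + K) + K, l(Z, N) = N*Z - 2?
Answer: 1/8646 ≈ 0.00011566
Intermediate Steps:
l(Z, N) = -2 + N*Z
q(w, K) = 3*K (q(w, K) = 2*K + K = 3*K)
n(O, X) = 1 - X (n(O, X) = 3 + ((-2 + 0*6) - X) = 3 + ((-2 + 0) - X) = 3 + (-2 - X) = 1 - X)
1/((22*n(6, -3))*q(-2, 4) + 7590) = 1/((22*(1 - 1*(-3)))*(3*4) + 7590) = 1/((22*(1 + 3))*12 + 7590) = 1/((22*4)*12 + 7590) = 1/(88*12 + 7590) = 1/(1056 + 7590) = 1/8646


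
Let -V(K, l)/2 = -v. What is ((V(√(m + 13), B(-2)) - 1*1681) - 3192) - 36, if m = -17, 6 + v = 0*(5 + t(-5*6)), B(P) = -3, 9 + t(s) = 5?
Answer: -4921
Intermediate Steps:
t(s) = -4 (t(s) = -9 + 5 = -4)
v = -6 (v = -6 + 0*(5 - 4) = -6 + 0*1 = -6 + 0 = -6)
V(K, l) = -12 (V(K, l) = -(-2)*(-6) = -2*6 = -12)
((V(√(m + 13), B(-2)) - 1*1681) - 3192) - 36 = ((-12 - 1*1681) - 3192) - 36 = ((-12 - 1681) - 3192) - 36 = (-1693 - 3192) - 36 = -4885 - 36 = -4921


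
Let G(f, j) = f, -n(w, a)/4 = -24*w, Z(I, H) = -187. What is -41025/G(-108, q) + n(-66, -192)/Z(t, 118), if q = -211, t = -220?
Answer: 253211/612 ≈ 413.74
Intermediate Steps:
n(w, a) = 96*w (n(w, a) = -(-96)*w = 96*w)
-41025/G(-108, q) + n(-66, -192)/Z(t, 118) = -41025/(-108) + (96*(-66))/(-187) = -41025*(-1/108) - 6336*(-1/187) = 13675/36 + 576/17 = 253211/612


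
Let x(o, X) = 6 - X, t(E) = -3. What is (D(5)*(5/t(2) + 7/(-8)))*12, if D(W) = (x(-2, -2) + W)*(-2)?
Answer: 793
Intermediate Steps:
D(W) = -16 - 2*W (D(W) = ((6 - 1*(-2)) + W)*(-2) = ((6 + 2) + W)*(-2) = (8 + W)*(-2) = -16 - 2*W)
(D(5)*(5/t(2) + 7/(-8)))*12 = ((-16 - 2*5)*(5/(-3) + 7/(-8)))*12 = ((-16 - 10)*(5*(-⅓) + 7*(-⅛)))*12 = -26*(-5/3 - 7/8)*12 = -26*(-61/24)*12 = (793/12)*12 = 793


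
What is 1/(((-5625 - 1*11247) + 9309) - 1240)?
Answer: -1/8803 ≈ -0.00011360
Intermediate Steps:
1/(((-5625 - 1*11247) + 9309) - 1240) = 1/(((-5625 - 11247) + 9309) - 1240) = 1/((-16872 + 9309) - 1240) = 1/(-7563 - 1240) = 1/(-8803) = -1/8803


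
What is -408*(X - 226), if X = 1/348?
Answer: 2673998/29 ≈ 92207.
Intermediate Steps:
X = 1/348 ≈ 0.0028736
-408*(X - 226) = -408*(1/348 - 226) = -408*(-78647/348) = 2673998/29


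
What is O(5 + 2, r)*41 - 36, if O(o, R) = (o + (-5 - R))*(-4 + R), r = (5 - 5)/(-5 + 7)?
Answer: -364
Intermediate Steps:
r = 0 (r = 0/2 = 0*(½) = 0)
O(o, R) = (-4 + R)*(-5 + o - R) (O(o, R) = (-5 + o - R)*(-4 + R) = (-4 + R)*(-5 + o - R))
O(5 + 2, r)*41 - 36 = (20 - 1*0 - 1*0² - 4*(5 + 2) + 0*(5 + 2))*41 - 36 = (20 + 0 - 1*0 - 4*7 + 0*7)*41 - 36 = (20 + 0 + 0 - 28 + 0)*41 - 36 = -8*41 - 36 = -328 - 36 = -364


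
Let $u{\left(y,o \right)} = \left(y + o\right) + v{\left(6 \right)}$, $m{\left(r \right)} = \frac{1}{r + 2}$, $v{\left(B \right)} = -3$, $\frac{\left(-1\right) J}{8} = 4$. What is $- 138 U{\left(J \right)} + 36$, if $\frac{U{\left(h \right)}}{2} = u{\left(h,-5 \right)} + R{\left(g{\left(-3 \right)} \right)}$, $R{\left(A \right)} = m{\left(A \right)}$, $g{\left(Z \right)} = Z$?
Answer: $11352$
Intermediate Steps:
$J = -32$ ($J = \left(-8\right) 4 = -32$)
$m{\left(r \right)} = \frac{1}{2 + r}$
$R{\left(A \right)} = \frac{1}{2 + A}$
$u{\left(y,o \right)} = -3 + o + y$ ($u{\left(y,o \right)} = \left(y + o\right) - 3 = \left(o + y\right) - 3 = -3 + o + y$)
$U{\left(h \right)} = -18 + 2 h$ ($U{\left(h \right)} = 2 \left(\left(-3 - 5 + h\right) + \frac{1}{2 - 3}\right) = 2 \left(\left(-8 + h\right) + \frac{1}{-1}\right) = 2 \left(\left(-8 + h\right) - 1\right) = 2 \left(-9 + h\right) = -18 + 2 h$)
$- 138 U{\left(J \right)} + 36 = - 138 \left(-18 + 2 \left(-32\right)\right) + 36 = - 138 \left(-18 - 64\right) + 36 = \left(-138\right) \left(-82\right) + 36 = 11316 + 36 = 11352$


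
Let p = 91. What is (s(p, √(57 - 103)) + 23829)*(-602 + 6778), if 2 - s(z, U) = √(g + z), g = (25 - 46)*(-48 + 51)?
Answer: 147180256 - 12352*√7 ≈ 1.4715e+8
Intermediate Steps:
g = -63 (g = -21*3 = -63)
s(z, U) = 2 - √(-63 + z)
(s(p, √(57 - 103)) + 23829)*(-602 + 6778) = ((2 - √(-63 + 91)) + 23829)*(-602 + 6778) = ((2 - √28) + 23829)*6176 = ((2 - 2*√7) + 23829)*6176 = (23831 - 2*√7)*6176 = 147180256 - 12352*√7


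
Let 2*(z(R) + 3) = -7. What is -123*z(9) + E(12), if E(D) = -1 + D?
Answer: 1621/2 ≈ 810.50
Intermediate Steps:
z(R) = -13/2 (z(R) = -3 + (½)*(-7) = -3 - 7/2 = -13/2)
-123*z(9) + E(12) = -123*(-13/2) + (-1 + 12) = 1599/2 + 11 = 1621/2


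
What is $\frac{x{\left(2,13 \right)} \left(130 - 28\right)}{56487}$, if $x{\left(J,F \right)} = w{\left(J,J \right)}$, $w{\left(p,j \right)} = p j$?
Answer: $\frac{136}{18829} \approx 0.0072229$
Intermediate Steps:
$w{\left(p,j \right)} = j p$
$x{\left(J,F \right)} = J^{2}$ ($x{\left(J,F \right)} = J J = J^{2}$)
$\frac{x{\left(2,13 \right)} \left(130 - 28\right)}{56487} = \frac{2^{2} \left(130 - 28\right)}{56487} = 4 \cdot 102 \cdot \frac{1}{56487} = 408 \cdot \frac{1}{56487} = \frac{136}{18829}$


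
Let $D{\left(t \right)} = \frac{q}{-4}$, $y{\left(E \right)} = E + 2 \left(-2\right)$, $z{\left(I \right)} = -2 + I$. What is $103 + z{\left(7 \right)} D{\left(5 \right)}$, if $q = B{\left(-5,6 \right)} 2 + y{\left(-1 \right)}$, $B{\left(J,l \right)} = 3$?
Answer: $\frac{407}{4} \approx 101.75$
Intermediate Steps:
$y{\left(E \right)} = -4 + E$ ($y{\left(E \right)} = E - 4 = -4 + E$)
$q = 1$ ($q = 3 \cdot 2 - 5 = 6 - 5 = 1$)
$D{\left(t \right)} = - \frac{1}{4}$ ($D{\left(t \right)} = 1 \frac{1}{-4} = 1 \left(- \frac{1}{4}\right) = - \frac{1}{4}$)
$103 + z{\left(7 \right)} D{\left(5 \right)} = 103 + \left(-2 + 7\right) \left(- \frac{1}{4}\right) = 103 + 5 \left(- \frac{1}{4}\right) = 103 - \frac{5}{4} = \frac{407}{4}$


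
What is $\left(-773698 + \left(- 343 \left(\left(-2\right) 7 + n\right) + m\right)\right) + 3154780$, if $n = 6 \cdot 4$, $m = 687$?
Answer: $2378339$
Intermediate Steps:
$n = 24$
$\left(-773698 + \left(- 343 \left(\left(-2\right) 7 + n\right) + m\right)\right) + 3154780 = \left(-773698 + \left(- 343 \left(\left(-2\right) 7 + 24\right) + 687\right)\right) + 3154780 = \left(-773698 + \left(- 343 \left(-14 + 24\right) + 687\right)\right) + 3154780 = \left(-773698 + \left(\left(-343\right) 10 + 687\right)\right) + 3154780 = \left(-773698 + \left(-3430 + 687\right)\right) + 3154780 = \left(-773698 - 2743\right) + 3154780 = -776441 + 3154780 = 2378339$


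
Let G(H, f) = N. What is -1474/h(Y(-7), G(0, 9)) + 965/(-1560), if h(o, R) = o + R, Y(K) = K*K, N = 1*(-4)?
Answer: -156191/4680 ≈ -33.374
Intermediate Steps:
N = -4
Y(K) = K²
G(H, f) = -4
h(o, R) = R + o
-1474/h(Y(-7), G(0, 9)) + 965/(-1560) = -1474/(-4 + (-7)²) + 965/(-1560) = -1474/(-4 + 49) + 965*(-1/1560) = -1474/45 - 193/312 = -156191/4680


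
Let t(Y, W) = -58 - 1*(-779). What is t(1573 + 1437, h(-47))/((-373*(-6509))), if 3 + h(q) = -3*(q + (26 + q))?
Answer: 721/2427857 ≈ 0.00029697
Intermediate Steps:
h(q) = -81 - 6*q (h(q) = -3 - 3*(q + (26 + q)) = -3 - 3*(26 + 2*q) = -3 + (-78 - 6*q) = -81 - 6*q)
t(Y, W) = 721 (t(Y, W) = -58 + 779 = 721)
t(1573 + 1437, h(-47))/((-373*(-6509))) = 721/((-373*(-6509))) = 721/2427857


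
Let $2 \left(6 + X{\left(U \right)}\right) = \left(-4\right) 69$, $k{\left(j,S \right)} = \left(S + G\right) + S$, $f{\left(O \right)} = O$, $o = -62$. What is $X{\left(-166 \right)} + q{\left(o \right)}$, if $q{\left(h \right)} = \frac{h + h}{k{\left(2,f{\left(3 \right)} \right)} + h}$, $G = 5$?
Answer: $- \frac{7220}{51} \approx -141.57$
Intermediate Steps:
$k{\left(j,S \right)} = 5 + 2 S$ ($k{\left(j,S \right)} = \left(S + 5\right) + S = \left(5 + S\right) + S = 5 + 2 S$)
$q{\left(h \right)} = \frac{2 h}{11 + h}$ ($q{\left(h \right)} = \frac{h + h}{\left(5 + 2 \cdot 3\right) + h} = \frac{2 h}{\left(5 + 6\right) + h} = \frac{2 h}{11 + h}$)
$X{\left(U \right)} = -144$ ($X{\left(U \right)} = -6 + \frac{\left(-4\right) 69}{2} = -6 + \frac{1}{2} \left(-276\right) = -6 - 138 = -144$)
$X{\left(-166 \right)} + q{\left(o \right)} = -144 + 2 \left(-62\right) \frac{1}{11 - 62} = -144 + 2 \left(-62\right) \frac{1}{-51} = -144 + 2 \left(-62\right) \left(- \frac{1}{51}\right) = -144 + \frac{124}{51} = - \frac{7220}{51}$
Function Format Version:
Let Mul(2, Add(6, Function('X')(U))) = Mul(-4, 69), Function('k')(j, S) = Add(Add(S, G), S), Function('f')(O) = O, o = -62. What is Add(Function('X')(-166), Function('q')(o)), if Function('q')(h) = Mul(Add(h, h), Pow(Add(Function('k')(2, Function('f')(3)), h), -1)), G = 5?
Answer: Rational(-7220, 51) ≈ -141.57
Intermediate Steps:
Function('k')(j, S) = Add(5, Mul(2, S)) (Function('k')(j, S) = Add(Add(S, 5), S) = Add(Add(5, S), S) = Add(5, Mul(2, S)))
Function('q')(h) = Mul(2, h, Pow(Add(11, h), -1)) (Function('q')(h) = Mul(Add(h, h), Pow(Add(Add(5, Mul(2, 3)), h), -1)) = Mul(Mul(2, h), Pow(Add(Add(5, 6), h), -1)) = Mul(Mul(2, h), Pow(Add(11, h), -1)) = Mul(2, h, Pow(Add(11, h), -1)))
Function('X')(U) = -144 (Function('X')(U) = Add(-6, Mul(Rational(1, 2), Mul(-4, 69))) = Add(-6, Mul(Rational(1, 2), -276)) = Add(-6, -138) = -144)
Add(Function('X')(-166), Function('q')(o)) = Add(-144, Mul(2, -62, Pow(Add(11, -62), -1))) = Add(-144, Mul(2, -62, Pow(-51, -1))) = Add(-144, Mul(2, -62, Rational(-1, 51))) = Add(-144, Rational(124, 51)) = Rational(-7220, 51)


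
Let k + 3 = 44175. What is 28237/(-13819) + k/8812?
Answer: 90397106/30443257 ≈ 2.9694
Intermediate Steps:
k = 44172 (k = -3 + 44175 = 44172)
28237/(-13819) + k/8812 = 28237/(-13819) + 44172/8812 = 28237*(-1/13819) + 44172*(1/8812) = -28237/13819 + 11043/2203 = 90397106/30443257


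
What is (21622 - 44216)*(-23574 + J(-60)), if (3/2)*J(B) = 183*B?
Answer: 698019036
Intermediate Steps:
J(B) = 122*B (J(B) = 2*(183*B)/3 = 122*B)
(21622 - 44216)*(-23574 + J(-60)) = (21622 - 44216)*(-23574 + 122*(-60)) = -22594*(-23574 - 7320) = -22594*(-30894) = 698019036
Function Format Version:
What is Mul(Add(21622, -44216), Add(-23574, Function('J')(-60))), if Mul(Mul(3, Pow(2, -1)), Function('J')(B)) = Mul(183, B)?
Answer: 698019036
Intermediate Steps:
Function('J')(B) = Mul(122, B) (Function('J')(B) = Mul(Rational(2, 3), Mul(183, B)) = Mul(122, B))
Mul(Add(21622, -44216), Add(-23574, Function('J')(-60))) = Mul(Add(21622, -44216), Add(-23574, Mul(122, -60))) = Mul(-22594, Add(-23574, -7320)) = Mul(-22594, -30894) = 698019036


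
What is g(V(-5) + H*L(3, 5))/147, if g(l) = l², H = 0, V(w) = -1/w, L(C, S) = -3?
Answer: 1/3675 ≈ 0.00027211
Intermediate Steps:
g(V(-5) + H*L(3, 5))/147 = (-1/(-5) + 0*(-3))²/147 = (-1*(-⅕) + 0)²*(1/147) = (⅕ + 0)²*(1/147) = (⅕)²*(1/147) = (1/25)*(1/147) = 1/3675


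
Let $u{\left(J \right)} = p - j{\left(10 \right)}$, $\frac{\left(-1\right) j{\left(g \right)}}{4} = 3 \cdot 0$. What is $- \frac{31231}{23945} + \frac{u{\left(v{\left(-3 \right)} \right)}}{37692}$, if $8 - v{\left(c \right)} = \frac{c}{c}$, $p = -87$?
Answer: $- \frac{393080689}{300844980} \approx -1.3066$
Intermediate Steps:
$j{\left(g \right)} = 0$ ($j{\left(g \right)} = - 4 \cdot 3 \cdot 0 = \left(-4\right) 0 = 0$)
$v{\left(c \right)} = 7$ ($v{\left(c \right)} = 8 - \frac{c}{c} = 8 - 1 = 7$)
$u{\left(J \right)} = -87$ ($u{\left(J \right)} = -87 - 0 = -87 + 0 = -87$)
$- \frac{31231}{23945} + \frac{u{\left(v{\left(-3 \right)} \right)}}{37692} = - \frac{31231}{23945} - \frac{87}{37692} = \left(-31231\right) \frac{1}{23945} - \frac{29}{12564} = - \frac{31231}{23945} - \frac{29}{12564} = - \frac{393080689}{300844980}$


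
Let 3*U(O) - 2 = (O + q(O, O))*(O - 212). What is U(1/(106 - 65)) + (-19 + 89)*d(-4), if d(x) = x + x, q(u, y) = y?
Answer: -2838100/5043 ≈ -562.78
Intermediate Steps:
U(O) = ⅔ + 2*O*(-212 + O)/3 (U(O) = ⅔ + ((O + O)*(O - 212))/3 = ⅔ + ((2*O)*(-212 + O))/3 = ⅔ + (2*O*(-212 + O))/3 = ⅔ + 2*O*(-212 + O)/3)
d(x) = 2*x
U(1/(106 - 65)) + (-19 + 89)*d(-4) = (⅔ - 424/(3*(106 - 65)) + 2*(1/(106 - 65))²/3) + (-19 + 89)*(2*(-4)) = (⅔ - 424/3/41 + 2*(1/41)²/3) + 70*(-8) = (⅔ - 424/3*1/41 + 2*(1/41)²/3) - 560 = (⅔ - 424/123 + (⅔)*(1/1681)) - 560 = (⅔ - 424/123 + 2/5043) - 560 = -14020/5043 - 560 = -2838100/5043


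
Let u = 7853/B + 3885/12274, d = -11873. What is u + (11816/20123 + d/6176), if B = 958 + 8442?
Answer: -164273498186809/896177434736800 ≈ -0.18330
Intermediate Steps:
B = 9400
u = 66453361/57687800 (u = 7853/9400 + 3885/12274 = 66453361/57687800 ≈ 1.1519)
u + (11816/20123 + d/6176) = 66453361/57687800 + (11816/20123 - 11873/6176) = 66453361/57687800 - 165944763/124279648 = -164273498186809/896177434736800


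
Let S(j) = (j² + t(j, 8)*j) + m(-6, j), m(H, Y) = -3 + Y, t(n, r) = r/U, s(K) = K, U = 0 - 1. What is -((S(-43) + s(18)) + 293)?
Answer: -2458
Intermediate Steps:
U = -1
t(n, r) = -r (t(n, r) = r/(-1) = r*(-1) = -r)
S(j) = -3 + j² - 7*j (S(j) = (j² + (-1*8)*j) + (-3 + j) = (j² - 8*j) + (-3 + j) = -3 + j² - 7*j)
-((S(-43) + s(18)) + 293) = -(((-3 + (-43)² - 7*(-43)) + 18) + 293) = -(((-3 + 1849 + 301) + 18) + 293) = -((2147 + 18) + 293) = -(2165 + 293) = -1*2458 = -2458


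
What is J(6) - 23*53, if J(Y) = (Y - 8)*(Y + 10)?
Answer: -1251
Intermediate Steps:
J(Y) = (-8 + Y)*(10 + Y)
J(6) - 23*53 = (-80 + 6**2 + 2*6) - 23*53 = (-80 + 36 + 12) - 1219 = -32 - 1219 = -1251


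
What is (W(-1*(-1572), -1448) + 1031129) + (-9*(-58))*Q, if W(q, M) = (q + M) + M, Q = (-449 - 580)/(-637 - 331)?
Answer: 498694189/484 ≈ 1.0304e+6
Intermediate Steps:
Q = 1029/968 (Q = -1029/(-968) = -1029*(-1/968) = 1029/968 ≈ 1.0630)
W(q, M) = q + 2*M (W(q, M) = (M + q) + M = q + 2*M)
(W(-1*(-1572), -1448) + 1031129) + (-9*(-58))*Q = ((-1*(-1572) + 2*(-1448)) + 1031129) - 9*(-58)*(1029/968) = ((1572 - 2896) + 1031129) + 522*(1029/968) = (-1324 + 1031129) + 268569/484 = 1029805 + 268569/484 = 498694189/484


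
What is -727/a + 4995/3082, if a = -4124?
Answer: 11419997/6355084 ≈ 1.7970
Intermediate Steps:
-727/a + 4995/3082 = -727/(-4124) + 4995/3082 = -727*(-1/4124) + 4995*(1/3082) = 727/4124 + 4995/3082 = 11419997/6355084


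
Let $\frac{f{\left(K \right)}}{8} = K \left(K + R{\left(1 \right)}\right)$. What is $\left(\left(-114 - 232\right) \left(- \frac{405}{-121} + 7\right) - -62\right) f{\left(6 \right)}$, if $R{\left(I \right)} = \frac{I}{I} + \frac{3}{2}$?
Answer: $- \frac{173681520}{121} \approx -1.4354 \cdot 10^{6}$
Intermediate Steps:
$R{\left(I \right)} = \frac{5}{2}$ ($R{\left(I \right)} = 1 + 3 \cdot \frac{1}{2} = 1 + \frac{3}{2} = \frac{5}{2}$)
$f{\left(K \right)} = 8 K \left(\frac{5}{2} + K\right)$ ($f{\left(K \right)} = 8 K \left(K + \frac{5}{2}\right) = 8 K \left(\frac{5}{2} + K\right)$)
$\left(\left(-114 - 232\right) \left(- \frac{405}{-121} + 7\right) - -62\right) f{\left(6 \right)} = \left(\left(-114 - 232\right) \left(- \frac{405}{-121} + 7\right) - -62\right) 4 \cdot 6 \left(5 + 2 \cdot 6\right) = \left(- 346 \left(\left(-405\right) \left(- \frac{1}{121}\right) + 7\right) + 62\right) 4 \cdot 6 \left(5 + 12\right) = \left(- 346 \left(\frac{405}{121} + 7\right) + 62\right) 4 \cdot 6 \cdot 17 = \left(\left(-346\right) \frac{1252}{121} + 62\right) 408 = \left(- \frac{433192}{121} + 62\right) 408 = \left(- \frac{425690}{121}\right) 408 = - \frac{173681520}{121}$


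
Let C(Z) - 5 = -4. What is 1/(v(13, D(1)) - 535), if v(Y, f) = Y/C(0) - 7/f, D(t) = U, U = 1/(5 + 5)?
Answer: -1/592 ≈ -0.0016892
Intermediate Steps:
U = ⅒ (U = 1/10 = ⅒ ≈ 0.10000)
D(t) = ⅒
C(Z) = 1 (C(Z) = 5 - 4 = 1)
v(Y, f) = Y - 7/f (v(Y, f) = Y/1 - 7/f = Y*1 - 7/f = Y - 7/f)
1/(v(13, D(1)) - 535) = 1/((13 - 7/⅒) - 535) = 1/((13 - 7*10) - 535) = 1/((13 - 70) - 535) = 1/(-57 - 535) = 1/(-592) = -1/592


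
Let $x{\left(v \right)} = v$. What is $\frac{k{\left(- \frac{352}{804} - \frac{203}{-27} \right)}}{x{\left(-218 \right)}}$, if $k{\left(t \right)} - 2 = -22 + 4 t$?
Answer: $- \frac{7528}{197181} \approx -0.038178$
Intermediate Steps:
$k{\left(t \right)} = -20 + 4 t$ ($k{\left(t \right)} = 2 + \left(-22 + 4 t\right) = -20 + 4 t$)
$\frac{k{\left(- \frac{352}{804} - \frac{203}{-27} \right)}}{x{\left(-218 \right)}} = \frac{-20 + 4 \left(- \frac{352}{804} - \frac{203}{-27}\right)}{-218} = \left(-20 + 4 \left(\left(-352\right) \frac{1}{804} - - \frac{203}{27}\right)\right) \left(- \frac{1}{218}\right) = \left(-20 + 4 \left(- \frac{88}{201} + \frac{203}{27}\right)\right) \left(- \frac{1}{218}\right) = \left(-20 + 4 \cdot \frac{12809}{1809}\right) \left(- \frac{1}{218}\right) = \left(-20 + \frac{51236}{1809}\right) \left(- \frac{1}{218}\right) = \frac{15056}{1809} \left(- \frac{1}{218}\right) = - \frac{7528}{197181}$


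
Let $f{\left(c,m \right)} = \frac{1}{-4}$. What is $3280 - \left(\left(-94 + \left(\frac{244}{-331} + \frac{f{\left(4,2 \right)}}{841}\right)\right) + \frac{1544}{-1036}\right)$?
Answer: $\frac{973678291041}{288392356} \approx 3376.2$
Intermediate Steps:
$f{\left(c,m \right)} = - \frac{1}{4}$
$3280 - \left(\left(-94 + \left(\frac{244}{-331} + \frac{f{\left(4,2 \right)}}{841}\right)\right) + \frac{1544}{-1036}\right) = 3280 - \left(\left(-94 + \left(\frac{244}{-331} - \frac{1}{4 \cdot 841}\right)\right) + \frac{1544}{-1036}\right) = 3280 - \left(\left(-94 + \left(244 \left(- \frac{1}{331}\right) - \frac{1}{3364}\right)\right) + 1544 \left(- \frac{1}{1036}\right)\right) = 3280 - \left(\left(-94 - \frac{821147}{1113484}\right) - \frac{386}{259}\right) = 3280 - \left(- \frac{105488643}{1113484} - \frac{386}{259}\right) = 3280 - - \frac{27751363361}{288392356} = 3280 + \frac{27751363361}{288392356} = \frac{973678291041}{288392356}$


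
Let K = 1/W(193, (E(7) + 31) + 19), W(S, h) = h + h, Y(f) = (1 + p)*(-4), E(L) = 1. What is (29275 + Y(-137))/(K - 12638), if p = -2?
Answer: -2986458/1289075 ≈ -2.3167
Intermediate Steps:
Y(f) = 4 (Y(f) = (1 - 2)*(-4) = -1*(-4) = 4)
W(S, h) = 2*h
K = 1/102 (K = 1/(2*((1 + 31) + 19)) = 1/(2*(32 + 19)) = 1/(2*51) = 1/102 ≈ 0.0098039)
(29275 + Y(-137))/(K - 12638) = (29275 + 4)/(1/102 - 12638) = 29279/(-1289075/102) = 29279*(-102/1289075) = -2986458/1289075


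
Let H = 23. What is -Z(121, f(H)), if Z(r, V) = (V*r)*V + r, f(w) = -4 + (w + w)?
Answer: -213565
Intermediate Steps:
f(w) = -4 + 2*w
Z(r, V) = r + r*V² (Z(r, V) = r*V² + r = r + r*V²)
-Z(121, f(H)) = -121*(1 + (-4 + 2*23)²) = -121*(1 + (-4 + 46)²) = -121*(1 + 42²) = -121*(1 + 1764) = -121*1765 = -1*213565 = -213565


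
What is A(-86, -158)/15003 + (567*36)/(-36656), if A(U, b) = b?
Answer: -78008221/137487492 ≈ -0.56738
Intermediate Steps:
A(-86, -158)/15003 + (567*36)/(-36656) = -158/15003 + (567*36)/(-36656) = -158*1/15003 + 20412*(-1/36656) = -158/15003 - 5103/9164 = -78008221/137487492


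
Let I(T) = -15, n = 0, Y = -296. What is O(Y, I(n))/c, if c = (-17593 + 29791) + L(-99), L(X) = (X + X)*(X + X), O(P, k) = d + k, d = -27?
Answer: -7/8567 ≈ -0.00081709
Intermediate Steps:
O(P, k) = -27 + k
L(X) = 4*X**2 (L(X) = (2*X)*(2*X) = 4*X**2)
c = 51402 (c = (-17593 + 29791) + 4*(-99)**2 = 12198 + 4*9801 = 12198 + 39204 = 51402)
O(Y, I(n))/c = (-27 - 15)/51402 = -42*1/51402 = -7/8567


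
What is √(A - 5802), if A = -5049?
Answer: I*√10851 ≈ 104.17*I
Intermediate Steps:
√(A - 5802) = √(-5049 - 5802) = √(-10851) = I*√10851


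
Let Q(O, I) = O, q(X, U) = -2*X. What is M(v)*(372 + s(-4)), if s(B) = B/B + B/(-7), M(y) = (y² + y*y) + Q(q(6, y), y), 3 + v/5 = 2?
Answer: 99370/7 ≈ 14196.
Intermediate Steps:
v = -5 (v = -15 + 5*2 = -15 + 10 = -5)
M(y) = -12 + 2*y² (M(y) = (y² + y*y) - 2*6 = (y² + y²) - 12 = 2*y² - 12 = -12 + 2*y²)
s(B) = 1 - B/7 (s(B) = 1 + B*(-⅐) = 1 - B/7)
M(v)*(372 + s(-4)) = (-12 + 2*(-5)²)*(372 + (1 - ⅐*(-4))) = (-12 + 2*25)*(372 + (1 + 4/7)) = (-12 + 50)*(372 + 11/7) = 38*(2615/7) = 99370/7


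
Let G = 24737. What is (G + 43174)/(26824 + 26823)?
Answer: 67911/53647 ≈ 1.2659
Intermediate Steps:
(G + 43174)/(26824 + 26823) = (24737 + 43174)/(26824 + 26823) = 67911/53647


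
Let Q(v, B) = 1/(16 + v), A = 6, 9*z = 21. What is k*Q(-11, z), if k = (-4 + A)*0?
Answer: 0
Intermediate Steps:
z = 7/3 (z = (⅑)*21 = 7/3 ≈ 2.3333)
k = 0 (k = (-4 + 6)*0 = 2*0 = 0)
k*Q(-11, z) = 0/(16 - 11) = 0/5 = 0*(⅕) = 0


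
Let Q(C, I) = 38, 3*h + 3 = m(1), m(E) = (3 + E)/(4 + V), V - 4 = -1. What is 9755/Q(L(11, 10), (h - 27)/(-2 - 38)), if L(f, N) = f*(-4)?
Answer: 9755/38 ≈ 256.71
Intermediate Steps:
V = 3 (V = 4 - 1 = 3)
L(f, N) = -4*f
m(E) = 3/7 + E/7 (m(E) = (3 + E)/(4 + 3) = (3 + E)/7 = (3 + E)*(⅐) = 3/7 + E/7)
h = -17/21 (h = -1 + (3/7 + (⅐)*1)/3 = -1 + (3/7 + ⅐)/3 = -1 + (⅓)*(4/7) = -1 + 4/21 = -17/21 ≈ -0.80952)
9755/Q(L(11, 10), (h - 27)/(-2 - 38)) = 9755/38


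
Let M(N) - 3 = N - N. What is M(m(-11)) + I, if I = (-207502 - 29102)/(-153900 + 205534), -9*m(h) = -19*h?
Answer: -40851/25817 ≈ -1.5823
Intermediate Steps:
m(h) = 19*h/9 (m(h) = -(-19)*h/9 = 19*h/9)
I = -118302/25817 (I = -236604/51634 = -236604*1/51634 = -118302/25817 ≈ -4.5823)
M(N) = 3 (M(N) = 3 + (N - N) = 3 + 0 = 3)
M(m(-11)) + I = 3 - 118302/25817 = -40851/25817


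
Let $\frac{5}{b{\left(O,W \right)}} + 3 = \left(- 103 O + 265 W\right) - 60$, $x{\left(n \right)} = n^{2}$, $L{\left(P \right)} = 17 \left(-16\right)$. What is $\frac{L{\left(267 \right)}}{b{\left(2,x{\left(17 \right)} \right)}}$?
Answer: $- \frac{20757952}{5} \approx -4.1516 \cdot 10^{6}$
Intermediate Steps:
$L{\left(P \right)} = -272$
$b{\left(O,W \right)} = \frac{5}{-63 - 103 O + 265 W}$ ($b{\left(O,W \right)} = \frac{5}{-3 - \left(60 - 265 W + 103 O\right)} = \frac{5}{-63 - 103 O + 265 W}$)
$\frac{L{\left(267 \right)}}{b{\left(2,x{\left(17 \right)} \right)}} = - \frac{272}{\left(-5\right) \frac{1}{63 - 265 \cdot 17^{2} + 103 \cdot 2}} = - \frac{272}{\left(-5\right) \frac{1}{63 - 76585 + 206}} = - \frac{272}{\left(-5\right) \frac{1}{-76316}} = - \frac{272}{\left(-5\right) \left(- \frac{1}{76316}\right)} = - \frac{272}{\frac{5}{76316}} = \left(-272\right) \frac{76316}{5} = - \frac{20757952}{5}$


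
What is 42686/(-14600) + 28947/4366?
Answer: 59064781/15935900 ≈ 3.7064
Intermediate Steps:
42686/(-14600) + 28947/4366 = 42686*(-1/14600) + 28947*(1/4366) = -21343/7300 + 28947/4366 = 59064781/15935900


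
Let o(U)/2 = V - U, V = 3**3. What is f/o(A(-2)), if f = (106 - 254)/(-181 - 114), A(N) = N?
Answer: 74/8555 ≈ 0.0086499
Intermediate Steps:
V = 27
f = 148/295 (f = -148/(-295) = -148*(-1/295) = 148/295 ≈ 0.50169)
o(U) = 54 - 2*U (o(U) = 2*(27 - U) = 54 - 2*U)
f/o(A(-2)) = 148/(295*(54 - 2*(-2))) = 148/(295*(54 + 4)) = (148/295)/58 = (148/295)*(1/58) = 74/8555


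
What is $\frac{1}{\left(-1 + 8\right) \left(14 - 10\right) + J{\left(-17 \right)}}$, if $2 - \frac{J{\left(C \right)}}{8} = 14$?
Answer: $- \frac{1}{68} \approx -0.014706$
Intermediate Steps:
$J{\left(C \right)} = -96$ ($J{\left(C \right)} = 16 - 112 = -96$)
$\frac{1}{\left(-1 + 8\right) \left(14 - 10\right) + J{\left(-17 \right)}} = \frac{1}{\left(-1 + 8\right) \left(14 - 10\right) - 96} = \frac{1}{7 \cdot 4 - 96} = \frac{1}{28 - 96} = \frac{1}{-68} = - \frac{1}{68}$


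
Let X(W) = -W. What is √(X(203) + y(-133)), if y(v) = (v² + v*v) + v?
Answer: √35042 ≈ 187.20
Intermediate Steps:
y(v) = v + 2*v² (y(v) = (v² + v²) + v = 2*v² + v = v + 2*v²)
√(X(203) + y(-133)) = √(-1*203 - 133*(1 + 2*(-133))) = √(-203 - 133*(1 - 266)) = √(-203 - 133*(-265)) = √(-203 + 35245) = √35042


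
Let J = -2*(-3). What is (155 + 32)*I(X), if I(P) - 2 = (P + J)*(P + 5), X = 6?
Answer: 25058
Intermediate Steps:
J = 6
I(P) = 2 + (5 + P)*(6 + P) (I(P) = 2 + (P + 6)*(P + 5) = 2 + (6 + P)*(5 + P) = 2 + (5 + P)*(6 + P))
(155 + 32)*I(X) = (155 + 32)*(32 + 6² + 11*6) = 187*(32 + 36 + 66) = 187*134 = 25058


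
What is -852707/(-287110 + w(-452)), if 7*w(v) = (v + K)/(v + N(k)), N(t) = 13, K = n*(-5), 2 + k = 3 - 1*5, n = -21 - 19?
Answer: 374338373/126041254 ≈ 2.9700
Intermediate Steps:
n = -40
k = -4 (k = -2 + (3 - 1*5) = -2 + (3 - 5) = -2 - 2 = -4)
K = 200 (K = -40*(-5) = 200)
w(v) = (200 + v)/(7*(13 + v)) (w(v) = ((v + 200)/(v + 13))/7 = ((200 + v)/(13 + v))/7 = (200 + v)/(7*(13 + v)))
-852707/(-287110 + w(-452)) = -852707/(-287110 + (200 - 452)/(7*(13 - 452))) = -852707/(-287110 + (⅐)*(-252)/(-439)) = -852707/(-287110 + (⅐)*(-1/439)*(-252)) = -852707/(-287110 + 36/439) = -852707/(-126041254/439) = -852707*(-439/126041254) = 374338373/126041254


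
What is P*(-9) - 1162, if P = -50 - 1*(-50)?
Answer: -1162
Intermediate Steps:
P = 0 (P = -50 + 50 = 0)
P*(-9) - 1162 = 0*(-9) - 1162 = 0 - 1162 = -1162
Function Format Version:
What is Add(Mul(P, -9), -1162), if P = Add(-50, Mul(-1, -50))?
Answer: -1162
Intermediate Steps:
P = 0 (P = Add(-50, 50) = 0)
Add(Mul(P, -9), -1162) = Add(Mul(0, -9), -1162) = Add(0, -1162) = -1162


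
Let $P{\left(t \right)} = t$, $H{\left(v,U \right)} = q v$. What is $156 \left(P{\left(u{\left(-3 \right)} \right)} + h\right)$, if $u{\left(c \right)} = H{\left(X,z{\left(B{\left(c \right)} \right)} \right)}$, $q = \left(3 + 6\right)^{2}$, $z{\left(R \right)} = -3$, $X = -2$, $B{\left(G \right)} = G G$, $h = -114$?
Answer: $-43056$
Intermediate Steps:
$B{\left(G \right)} = G^{2}$
$q = 81$ ($q = 9^{2} = 81$)
$H{\left(v,U \right)} = 81 v$
$u{\left(c \right)} = -162$ ($u{\left(c \right)} = 81 \left(-2\right) = -162$)
$156 \left(P{\left(u{\left(-3 \right)} \right)} + h\right) = 156 \left(-162 - 114\right) = 156 \left(-276\right) = -43056$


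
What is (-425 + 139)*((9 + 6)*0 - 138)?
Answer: 39468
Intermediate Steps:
(-425 + 139)*((9 + 6)*0 - 138) = -286*(15*0 - 138) = -286*(0 - 138) = -286*(-138) = 39468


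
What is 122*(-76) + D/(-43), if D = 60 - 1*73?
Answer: -398683/43 ≈ -9271.7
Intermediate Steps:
D = -13 (D = 60 - 73 = -13)
122*(-76) + D/(-43) = 122*(-76) - 13/(-43) = -9272 - 13*(-1/43) = -9272 + 13/43 = -398683/43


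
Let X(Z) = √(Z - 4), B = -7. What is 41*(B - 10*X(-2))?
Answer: -287 - 410*I*√6 ≈ -287.0 - 1004.3*I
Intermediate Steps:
X(Z) = √(-4 + Z)
41*(B - 10*X(-2)) = 41*(-7 - 10*√(-4 - 2)) = 41*(-7 - 10*I*√6) = -287 - 410*I*√6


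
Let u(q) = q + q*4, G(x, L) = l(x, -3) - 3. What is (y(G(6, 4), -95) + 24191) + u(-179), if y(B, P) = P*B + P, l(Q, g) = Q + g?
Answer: 23201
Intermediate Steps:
G(x, L) = -6 + x (G(x, L) = (x - 3) - 3 = (-3 + x) - 3 = -6 + x)
y(B, P) = P + B*P (y(B, P) = B*P + P = P + B*P)
u(q) = 5*q (u(q) = q + 4*q = 5*q)
(y(G(6, 4), -95) + 24191) + u(-179) = (-95*(1 + (-6 + 6)) + 24191) + 5*(-179) = (-95*(1 + 0) + 24191) - 895 = (-95*1 + 24191) - 895 = (-95 + 24191) - 895 = 24096 - 895 = 23201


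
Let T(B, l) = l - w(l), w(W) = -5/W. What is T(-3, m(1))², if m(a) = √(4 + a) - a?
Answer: 203/8 + 9*√5/8 ≈ 27.891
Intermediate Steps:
T(B, l) = l + 5/l (T(B, l) = l - (-5)/l = l + 5/l)
T(-3, m(1))² = ((√(4 + 1) - 1*1) + 5/(√(4 + 1) - 1*1))² = ((√5 - 1) + 5/(√5 - 1))² = ((-1 + √5) + 5/(-1 + √5))² = (-1 + √5 + 5/(-1 + √5))²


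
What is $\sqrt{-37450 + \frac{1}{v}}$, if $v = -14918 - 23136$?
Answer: $\frac{i \sqrt{54231604042254}}{38054} \approx 193.52 i$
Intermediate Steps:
$v = -38054$ ($v = -14918 - 23136 = -38054$)
$\sqrt{-37450 + \frac{1}{v}} = \sqrt{-37450 + \frac{1}{-38054}} = \sqrt{-37450 - \frac{1}{38054}} = \sqrt{- \frac{1425122301}{38054}} = \frac{i \sqrt{54231604042254}}{38054}$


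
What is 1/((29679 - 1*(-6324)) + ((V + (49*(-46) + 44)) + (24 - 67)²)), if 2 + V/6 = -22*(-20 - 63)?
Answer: 1/46586 ≈ 2.1466e-5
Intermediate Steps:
V = 10944 (V = -12 + 6*(-22*(-20 - 63)) = -12 + 6*(-22*(-83)) = -12 + 6*1826 = -12 + 10956 = 10944)
1/((29679 - 1*(-6324)) + ((V + (49*(-46) + 44)) + (24 - 67)²)) = 1/((29679 - 1*(-6324)) + ((10944 + (49*(-46) + 44)) + (24 - 67)²)) = 1/((29679 + 6324) + ((10944 + (-2254 + 44)) + (-43)²)) = 1/(36003 + ((10944 - 2210) + 1849)) = 1/(36003 + (8734 + 1849)) = 1/(36003 + 10583) = 1/46586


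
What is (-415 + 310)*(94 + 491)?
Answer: -61425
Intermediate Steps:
(-415 + 310)*(94 + 491) = -105*585 = -61425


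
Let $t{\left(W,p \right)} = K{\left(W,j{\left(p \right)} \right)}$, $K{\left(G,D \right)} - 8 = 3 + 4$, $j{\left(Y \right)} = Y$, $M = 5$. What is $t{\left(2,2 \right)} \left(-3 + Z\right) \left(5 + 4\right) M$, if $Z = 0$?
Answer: $-2025$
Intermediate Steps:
$K{\left(G,D \right)} = 15$ ($K{\left(G,D \right)} = 8 + \left(3 + 4\right) = 8 + 7 = 15$)
$t{\left(W,p \right)} = 15$
$t{\left(2,2 \right)} \left(-3 + Z\right) \left(5 + 4\right) M = 15 \left(-3 + 0\right) \left(5 + 4\right) 5 = 15 \left(\left(-3\right) 9\right) 5 = 15 \left(-27\right) 5 = \left(-405\right) 5 = -2025$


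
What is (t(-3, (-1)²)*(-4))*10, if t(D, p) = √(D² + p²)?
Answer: -40*√10 ≈ -126.49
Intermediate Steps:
(t(-3, (-1)²)*(-4))*10 = (√((-3)² + ((-1)²)²)*(-4))*10 = (√(9 + 1²)*(-4))*10 = (√(9 + 1)*(-4))*10 = (√10*(-4))*10 = -4*√10*10 = -40*√10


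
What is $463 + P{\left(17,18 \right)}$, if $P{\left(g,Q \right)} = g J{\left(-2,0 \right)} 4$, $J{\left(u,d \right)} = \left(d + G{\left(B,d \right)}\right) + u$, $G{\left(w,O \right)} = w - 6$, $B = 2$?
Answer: $55$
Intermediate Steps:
$G{\left(w,O \right)} = -6 + w$ ($G{\left(w,O \right)} = w - 6 = -6 + w$)
$J{\left(u,d \right)} = -4 + d + u$ ($J{\left(u,d \right)} = \left(d + \left(-6 + 2\right)\right) + u = \left(d - 4\right) + u = \left(-4 + d\right) + u = -4 + d + u$)
$P{\left(g,Q \right)} = - 24 g$ ($P{\left(g,Q \right)} = g \left(-4 + 0 - 2\right) 4 = g \left(-6\right) 4 = - 6 g 4 = - 24 g$)
$463 + P{\left(17,18 \right)} = 463 - 408 = 55$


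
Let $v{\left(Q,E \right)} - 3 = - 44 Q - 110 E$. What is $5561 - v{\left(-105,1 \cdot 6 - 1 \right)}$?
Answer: $1488$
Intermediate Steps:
$v{\left(Q,E \right)} = 3 - 110 E - 44 Q$ ($v{\left(Q,E \right)} = 3 - \left(44 Q + 110 E\right) = 3 - 110 E - 44 Q$)
$5561 - v{\left(-105,1 \cdot 6 - 1 \right)} = 5561 - \left(3 - 110 \left(1 \cdot 6 - 1\right) - -4620\right) = 5561 - \left(3 - 110 \left(6 - 1\right) + 4620\right) = 5561 - \left(3 - 550 + 4620\right) = 5561 - 4073 = 1488$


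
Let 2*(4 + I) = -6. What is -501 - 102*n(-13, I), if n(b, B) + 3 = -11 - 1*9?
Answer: 1845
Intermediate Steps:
I = -7 (I = -4 + (1/2)*(-6) = -4 - 3 = -7)
n(b, B) = -23 (n(b, B) = -3 + (-11 - 1*9) = -3 + (-11 - 9) = -3 - 20 = -23)
-501 - 102*n(-13, I) = -501 - 102*(-23) = -501 + 2346 = 1845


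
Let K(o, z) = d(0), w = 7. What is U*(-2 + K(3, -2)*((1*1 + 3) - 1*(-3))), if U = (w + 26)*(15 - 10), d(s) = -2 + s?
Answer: -2640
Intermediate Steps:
K(o, z) = -2 (K(o, z) = -2 + 0 = -2)
U = 165 (U = (7 + 26)*(15 - 10) = 33*5 = 165)
U*(-2 + K(3, -2)*((1*1 + 3) - 1*(-3))) = 165*(-2 - 2*((1*1 + 3) - 1*(-3))) = 165*(-2 - 2*((1 + 3) + 3)) = 165*(-2 - 2*(4 + 3)) = 165*(-2 - 2*7) = 165*(-2 - 14) = 165*(-16) = -2640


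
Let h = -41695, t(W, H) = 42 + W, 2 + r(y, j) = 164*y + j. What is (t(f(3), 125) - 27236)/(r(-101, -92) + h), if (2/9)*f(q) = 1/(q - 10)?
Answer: 380725/816942 ≈ 0.46604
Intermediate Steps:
r(y, j) = -2 + j + 164*y (r(y, j) = -2 + (164*y + j) = -2 + (j + 164*y) = -2 + j + 164*y)
f(q) = 9/(2*(-10 + q)) (f(q) = 9/(2*(q - 10)) = 9/(2*(-10 + q)))
(t(f(3), 125) - 27236)/(r(-101, -92) + h) = ((42 + 9/(2*(-10 + 3))) - 27236)/((-2 - 92 + 164*(-101)) - 41695) = ((42 + (9/2)/(-7)) - 27236)/((-2 - 92 - 16564) - 41695) = ((42 + (9/2)*(-⅐)) - 27236)/(-16658 - 41695) = ((42 - 9/14) - 27236)/(-58353) = (579/14 - 27236)*(-1/58353) = -380725/14*(-1/58353) = 380725/816942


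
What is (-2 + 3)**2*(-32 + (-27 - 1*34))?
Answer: -93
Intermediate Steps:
(-2 + 3)**2*(-32 + (-27 - 1*34)) = 1**2*(-32 + (-27 - 34)) = 1*(-32 - 61) = 1*(-93) = -93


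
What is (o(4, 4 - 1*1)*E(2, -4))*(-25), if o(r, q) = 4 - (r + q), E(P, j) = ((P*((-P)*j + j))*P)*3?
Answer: 3600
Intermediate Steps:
E(P, j) = 3*P²*(j - P*j) (E(P, j) = ((P*(-P*j + j))*P)*3 = ((P*(j - P*j))*P)*3 = (P²*(j - P*j))*3 = 3*P²*(j - P*j))
o(r, q) = 4 - q - r (o(r, q) = 4 - (q + r) = 4 + (-q - r) = 4 - q - r)
(o(4, 4 - 1*1)*E(2, -4))*(-25) = ((4 - (4 - 1*1) - 1*4)*(3*(-4)*2²*(1 - 1*2)))*(-25) = ((4 - (4 - 1) - 4)*(3*(-4)*4*(1 - 2)))*(-25) = ((4 - 1*3 - 4)*(3*(-4)*4*(-1)))*(-25) = ((4 - 3 - 4)*48)*(-25) = -3*48*(-25) = -144*(-25) = 3600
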